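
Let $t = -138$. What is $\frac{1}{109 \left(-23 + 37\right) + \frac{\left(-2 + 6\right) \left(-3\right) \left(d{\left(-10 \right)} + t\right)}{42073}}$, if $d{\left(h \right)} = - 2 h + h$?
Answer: $\frac{42073}{64204934} \approx 0.00065529$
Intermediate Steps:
$d{\left(h \right)} = - h$
$\frac{1}{109 \left(-23 + 37\right) + \frac{\left(-2 + 6\right) \left(-3\right) \left(d{\left(-10 \right)} + t\right)}{42073}} = \frac{1}{109 \left(-23 + 37\right) + \frac{\left(-2 + 6\right) \left(-3\right) \left(\left(-1\right) \left(-10\right) - 138\right)}{42073}} = \frac{1}{109 \cdot 14 + 4 \left(-3\right) \left(10 - 138\right) \frac{1}{42073}} = \frac{1}{1526 + \left(-12\right) \left(-128\right) \frac{1}{42073}} = \frac{1}{1526 + 1536 \cdot \frac{1}{42073}} = \frac{1}{1526 + \frac{1536}{42073}} = \frac{1}{\frac{64204934}{42073}} = \frac{42073}{64204934}$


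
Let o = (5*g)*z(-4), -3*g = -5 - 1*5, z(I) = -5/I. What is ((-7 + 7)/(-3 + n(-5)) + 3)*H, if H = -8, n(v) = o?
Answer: -24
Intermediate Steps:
g = 10/3 (g = -(-5 - 1*5)/3 = -(-5 - 5)/3 = -⅓*(-10) = 10/3 ≈ 3.3333)
o = 125/6 (o = (5*(10/3))*(-5/(-4)) = 50*(-5*(-¼))/3 = (50/3)*(5/4) = 125/6 ≈ 20.833)
n(v) = 125/6
((-7 + 7)/(-3 + n(-5)) + 3)*H = ((-7 + 7)/(-3 + 125/6) + 3)*(-8) = (0/(107/6) + 3)*(-8) = (0*(6/107) + 3)*(-8) = (0 + 3)*(-8) = 3*(-8) = -24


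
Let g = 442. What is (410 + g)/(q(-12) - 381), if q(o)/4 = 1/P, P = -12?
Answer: -639/286 ≈ -2.2343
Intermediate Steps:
q(o) = -1/3 (q(o) = 4/(-12) = 4*(-1/12) = -1/3)
(410 + g)/(q(-12) - 381) = (410 + 442)/(-1/3 - 381) = 852/(-1144/3) = 852*(-3/1144) = -639/286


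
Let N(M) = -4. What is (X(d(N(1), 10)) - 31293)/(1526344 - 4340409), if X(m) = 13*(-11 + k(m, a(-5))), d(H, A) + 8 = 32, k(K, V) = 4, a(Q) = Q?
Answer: 31384/2814065 ≈ 0.011153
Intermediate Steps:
d(H, A) = 24 (d(H, A) = -8 + 32 = 24)
X(m) = -91 (X(m) = 13*(-11 + 4) = 13*(-7) = -91)
(X(d(N(1), 10)) - 31293)/(1526344 - 4340409) = (-91 - 31293)/(1526344 - 4340409) = -31384/(-2814065) = -31384*(-1/2814065) = 31384/2814065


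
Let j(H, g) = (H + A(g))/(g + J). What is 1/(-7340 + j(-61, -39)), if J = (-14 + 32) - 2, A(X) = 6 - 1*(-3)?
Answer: -23/168768 ≈ -0.00013628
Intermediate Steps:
A(X) = 9 (A(X) = 6 + 3 = 9)
J = 16 (J = 18 - 2 = 16)
j(H, g) = (9 + H)/(16 + g) (j(H, g) = (H + 9)/(g + 16) = (9 + H)/(16 + g))
1/(-7340 + j(-61, -39)) = 1/(-7340 + (9 - 61)/(16 - 39)) = 1/(-7340 - 52/(-23)) = 1/(-7340 - 1/23*(-52)) = 1/(-7340 + 52/23) = 1/(-168768/23) = -23/168768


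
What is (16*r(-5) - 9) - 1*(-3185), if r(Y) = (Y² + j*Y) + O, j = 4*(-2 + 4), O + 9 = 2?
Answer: 2824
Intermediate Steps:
O = -7 (O = -9 + 2 = -7)
j = 8 (j = 4*2 = 8)
r(Y) = -7 + Y² + 8*Y (r(Y) = (Y² + 8*Y) - 7 = -7 + Y² + 8*Y)
(16*r(-5) - 9) - 1*(-3185) = (16*(-7 + (-5)² + 8*(-5)) - 9) - 1*(-3185) = (16*(-7 + 25 - 40) - 9) + 3185 = (16*(-22) - 9) + 3185 = (-352 - 9) + 3185 = -361 + 3185 = 2824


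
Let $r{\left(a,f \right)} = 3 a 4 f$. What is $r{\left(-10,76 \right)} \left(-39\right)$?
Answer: $355680$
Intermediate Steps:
$r{\left(a,f \right)} = 12 a f$
$r{\left(-10,76 \right)} \left(-39\right) = 12 \left(-10\right) 76 \left(-39\right) = \left(-9120\right) \left(-39\right) = 355680$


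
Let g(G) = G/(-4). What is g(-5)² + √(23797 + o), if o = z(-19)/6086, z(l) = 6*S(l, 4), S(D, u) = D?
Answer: 25/16 + √220356453202/3043 ≈ 155.83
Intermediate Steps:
z(l) = 6*l
o = -57/3043 (o = (6*(-19))/6086 = -114*1/6086 = -57/3043 ≈ -0.018732)
g(G) = -G/4 (g(G) = G*(-¼) = -G/4)
g(-5)² + √(23797 + o) = (-¼*(-5))² + √(23797 - 57/3043) = (5/4)² + √(72414214/3043) = 25/16 + √220356453202/3043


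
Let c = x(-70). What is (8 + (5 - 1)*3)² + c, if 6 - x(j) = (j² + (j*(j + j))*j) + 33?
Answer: 681473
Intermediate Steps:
x(j) = -27 - j² - 2*j³ (x(j) = 6 - ((j² + (j*(j + j))*j) + 33) = 6 - ((j² + (j*(2*j))*j) + 33) = 6 - ((j² + (2*j²)*j) + 33) = 6 - ((j² + 2*j³) + 33) = 6 - (33 + j² + 2*j³) = 6 + (-33 - j² - 2*j³) = -27 - j² - 2*j³)
c = 681073 (c = -27 - 1*(-70)² - 2*(-70)³ = -27 - 1*4900 - 2*(-343000) = -27 - 4900 + 686000 = 681073)
(8 + (5 - 1)*3)² + c = (8 + (5 - 1)*3)² + 681073 = (8 + 4*3)² + 681073 = (8 + 12)² + 681073 = 20² + 681073 = 400 + 681073 = 681473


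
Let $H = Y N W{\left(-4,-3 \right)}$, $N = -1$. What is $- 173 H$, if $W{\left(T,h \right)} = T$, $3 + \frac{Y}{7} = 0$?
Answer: $14532$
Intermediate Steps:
$Y = -21$ ($Y = -21 + 7 \cdot 0 = -21 + 0 = -21$)
$H = -84$ ($H = \left(-21\right) \left(-1\right) \left(-4\right) = 21 \left(-4\right) = -84$)
$- 173 H = \left(-173\right) \left(-84\right) = 14532$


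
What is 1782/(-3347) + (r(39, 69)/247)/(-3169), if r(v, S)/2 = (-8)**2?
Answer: -1395276442/2619840821 ≈ -0.53258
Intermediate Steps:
r(v, S) = 128 (r(v, S) = 2*(-8)**2 = 2*64 = 128)
1782/(-3347) + (r(39, 69)/247)/(-3169) = 1782/(-3347) + (128/247)/(-3169) = 1782*(-1/3347) + (128*(1/247))*(-1/3169) = -1782/3347 + (128/247)*(-1/3169) = -1782/3347 - 128/782743 = -1395276442/2619840821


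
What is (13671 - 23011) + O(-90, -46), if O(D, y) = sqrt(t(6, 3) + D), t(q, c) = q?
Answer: -9340 + 2*I*sqrt(21) ≈ -9340.0 + 9.1651*I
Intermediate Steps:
O(D, y) = sqrt(6 + D)
(13671 - 23011) + O(-90, -46) = (13671 - 23011) + sqrt(6 - 90) = -9340 + sqrt(-84) = -9340 + 2*I*sqrt(21)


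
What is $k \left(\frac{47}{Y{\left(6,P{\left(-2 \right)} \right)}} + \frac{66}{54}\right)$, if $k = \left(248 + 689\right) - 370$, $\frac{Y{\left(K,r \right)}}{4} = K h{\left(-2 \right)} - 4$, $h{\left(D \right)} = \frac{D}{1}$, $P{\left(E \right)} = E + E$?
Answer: $\frac{17703}{64} \approx 276.61$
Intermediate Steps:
$P{\left(E \right)} = 2 E$
$h{\left(D \right)} = D$ ($h{\left(D \right)} = D 1 = D$)
$Y{\left(K,r \right)} = -16 - 8 K$ ($Y{\left(K,r \right)} = 4 \left(K \left(-2\right) - 4\right) = 4 \left(- 2 K - 4\right) = 4 \left(-4 - 2 K\right) = -16 - 8 K$)
$k = 567$ ($k = 937 - 370 = 567$)
$k \left(\frac{47}{Y{\left(6,P{\left(-2 \right)} \right)}} + \frac{66}{54}\right) = 567 \left(\frac{47}{-16 - 48} + \frac{66}{54}\right) = 567 \left(\frac{47}{-16 - 48} + 66 \cdot \frac{1}{54}\right) = 567 \left(\frac{47}{-64} + \frac{11}{9}\right) = 567 \left(47 \left(- \frac{1}{64}\right) + \frac{11}{9}\right) = 567 \left(- \frac{47}{64} + \frac{11}{9}\right) = 567 \cdot \frac{281}{576} = \frac{17703}{64}$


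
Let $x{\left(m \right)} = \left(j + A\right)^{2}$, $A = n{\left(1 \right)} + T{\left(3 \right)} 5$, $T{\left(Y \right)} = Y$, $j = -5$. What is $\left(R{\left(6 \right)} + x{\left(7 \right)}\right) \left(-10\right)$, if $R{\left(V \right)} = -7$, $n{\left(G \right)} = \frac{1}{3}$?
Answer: $- \frac{8980}{9} \approx -997.78$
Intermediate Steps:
$n{\left(G \right)} = \frac{1}{3}$
$A = \frac{46}{3}$ ($A = \frac{1}{3} + 3 \cdot 5 = \frac{1}{3} + 15 = \frac{46}{3} \approx 15.333$)
$x{\left(m \right)} = \frac{961}{9}$ ($x{\left(m \right)} = \left(-5 + \frac{46}{3}\right)^{2} = \left(\frac{31}{3}\right)^{2} = \frac{961}{9}$)
$\left(R{\left(6 \right)} + x{\left(7 \right)}\right) \left(-10\right) = \left(-7 + \frac{961}{9}\right) \left(-10\right) = \frac{898}{9} \left(-10\right) = - \frac{8980}{9}$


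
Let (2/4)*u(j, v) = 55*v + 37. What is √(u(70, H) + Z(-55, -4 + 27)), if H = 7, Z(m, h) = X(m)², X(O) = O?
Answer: √3869 ≈ 62.201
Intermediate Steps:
Z(m, h) = m²
u(j, v) = 74 + 110*v (u(j, v) = 2*(55*v + 37) = 2*(37 + 55*v) = 74 + 110*v)
√(u(70, H) + Z(-55, -4 + 27)) = √((74 + 110*7) + (-55)²) = √((74 + 770) + 3025) = √(844 + 3025) = √3869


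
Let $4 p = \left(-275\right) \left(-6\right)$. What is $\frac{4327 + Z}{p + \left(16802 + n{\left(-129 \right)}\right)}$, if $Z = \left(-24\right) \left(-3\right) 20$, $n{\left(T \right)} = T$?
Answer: $\frac{11534}{34171} \approx 0.33754$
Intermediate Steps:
$Z = 1440$ ($Z = 72 \cdot 20 = 1440$)
$p = \frac{825}{2}$ ($p = \frac{\left(-275\right) \left(-6\right)}{4} = \frac{1}{4} \cdot 1650 = \frac{825}{2} \approx 412.5$)
$\frac{4327 + Z}{p + \left(16802 + n{\left(-129 \right)}\right)} = \frac{4327 + 1440}{\frac{825}{2} + \left(16802 - 129\right)} = \frac{5767}{\frac{825}{2} + 16673} = \frac{5767}{\frac{34171}{2}} = 5767 \cdot \frac{2}{34171} = \frac{11534}{34171}$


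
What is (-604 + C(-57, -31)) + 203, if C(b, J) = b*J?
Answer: 1366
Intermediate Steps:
C(b, J) = J*b
(-604 + C(-57, -31)) + 203 = (-604 - 31*(-57)) + 203 = (-604 + 1767) + 203 = 1163 + 203 = 1366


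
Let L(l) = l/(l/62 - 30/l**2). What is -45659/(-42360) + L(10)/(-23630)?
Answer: 4652496931/4304157240 ≈ 1.0809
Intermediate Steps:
L(l) = l/(-30/l**2 + l/62) (L(l) = l/(l*(1/62) - 30/l**2) = l/(l/62 - 30/l**2) = l/(-30/l**2 + l/62))
-45659/(-42360) + L(10)/(-23630) = -45659/(-42360) + (62*10**3/(-1860 + 10**3))/(-23630) = -45659*(-1/42360) + (62*1000/(-1860 + 1000))*(-1/23630) = 45659/42360 + (62*1000/(-860))*(-1/23630) = 45659/42360 + (62*1000*(-1/860))*(-1/23630) = 45659/42360 - 3100/43*(-1/23630) = 45659/42360 + 310/101609 = 4652496931/4304157240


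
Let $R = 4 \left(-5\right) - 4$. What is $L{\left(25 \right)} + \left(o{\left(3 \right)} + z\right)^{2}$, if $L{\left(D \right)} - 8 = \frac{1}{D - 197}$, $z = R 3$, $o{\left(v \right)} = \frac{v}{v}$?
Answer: $\frac{868427}{172} \approx 5049.0$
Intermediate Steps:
$R = -24$ ($R = -20 - 4 = -24$)
$o{\left(v \right)} = 1$
$z = -72$ ($z = \left(-24\right) 3 = -72$)
$L{\left(D \right)} = 8 + \frac{1}{-197 + D}$ ($L{\left(D \right)} = 8 + \frac{1}{D - 197} = 8 + \frac{1}{-197 + D}$)
$L{\left(25 \right)} + \left(o{\left(3 \right)} + z\right)^{2} = \frac{-1575 + 8 \cdot 25}{-197 + 25} + \left(1 - 72\right)^{2} = \frac{-1575 + 200}{-172} + \left(-71\right)^{2} = \left(- \frac{1}{172}\right) \left(-1375\right) + 5041 = \frac{1375}{172} + 5041 = \frac{868427}{172}$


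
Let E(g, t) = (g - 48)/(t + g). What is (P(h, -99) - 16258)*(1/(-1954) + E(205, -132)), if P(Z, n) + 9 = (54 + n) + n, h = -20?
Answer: -5033335755/142642 ≈ -35287.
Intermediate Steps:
P(Z, n) = 45 + 2*n (P(Z, n) = -9 + ((54 + n) + n) = -9 + (54 + 2*n) = 45 + 2*n)
E(g, t) = (-48 + g)/(g + t)
(P(h, -99) - 16258)*(1/(-1954) + E(205, -132)) = ((45 + 2*(-99)) - 16258)*(1/(-1954) + (-48 + 205)/(205 - 132)) = ((45 - 198) - 16258)*(-1/1954 + 157/73) = (-153 - 16258)*(-1/1954 + (1/73)*157) = -16411*(-1/1954 + 157/73) = -16411*306705/142642 = -5033335755/142642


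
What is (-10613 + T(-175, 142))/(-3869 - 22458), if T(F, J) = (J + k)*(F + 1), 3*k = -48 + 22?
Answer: 33813/26327 ≈ 1.2843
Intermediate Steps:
k = -26/3 (k = (-48 + 22)/3 = (⅓)*(-26) = -26/3 ≈ -8.6667)
T(F, J) = (1 + F)*(-26/3 + J) (T(F, J) = (J - 26/3)*(F + 1) = (-26/3 + J)*(1 + F) = (1 + F)*(-26/3 + J))
(-10613 + T(-175, 142))/(-3869 - 22458) = (-10613 + (-26/3 + 142 - 26/3*(-175) - 175*142))/(-3869 - 22458) = (-10613 + (-26/3 + 142 + 4550/3 - 24850))/(-26327) = (-10613 - 23200)*(-1/26327) = -33813*(-1/26327) = 33813/26327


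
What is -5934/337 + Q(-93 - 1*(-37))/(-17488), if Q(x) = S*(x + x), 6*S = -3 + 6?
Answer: -12969365/736682 ≈ -17.605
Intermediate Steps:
S = 1/2 (S = (-3 + 6)/6 = (1/6)*3 = 1/2 ≈ 0.50000)
Q(x) = x (Q(x) = (x + x)/2 = (2*x)/2 = x)
-5934/337 + Q(-93 - 1*(-37))/(-17488) = -5934/337 + (-93 - 1*(-37))/(-17488) = -5934*1/337 + (-93 + 37)*(-1/17488) = -5934/337 - 56*(-1/17488) = -5934/337 + 7/2186 = -12969365/736682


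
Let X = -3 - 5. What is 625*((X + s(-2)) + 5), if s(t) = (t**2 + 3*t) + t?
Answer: -4375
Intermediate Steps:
s(t) = t**2 + 4*t
X = -8
625*((X + s(-2)) + 5) = 625*((-8 - 2*(4 - 2)) + 5) = 625*((-8 - 2*2) + 5) = 625*((-8 - 4) + 5) = 625*(-12 + 5) = 625*(-7) = -4375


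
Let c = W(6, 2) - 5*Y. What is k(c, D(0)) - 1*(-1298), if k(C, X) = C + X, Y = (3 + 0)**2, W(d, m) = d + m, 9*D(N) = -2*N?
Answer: 1261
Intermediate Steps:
D(N) = -2*N/9 (D(N) = (-2*N)/9 = -2*N/9)
Y = 9 (Y = 3**2 = 9)
c = -37 (c = (6 + 2) - 5*9 = 8 - 45 = -37)
k(c, D(0)) - 1*(-1298) = (-37 - 2/9*0) - 1*(-1298) = (-37 + 0) + 1298 = -37 + 1298 = 1261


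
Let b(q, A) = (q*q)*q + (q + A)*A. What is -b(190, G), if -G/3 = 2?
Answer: -6857896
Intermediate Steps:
G = -6 (G = -3*2 = -6)
b(q, A) = q³ + A*(A + q) (b(q, A) = q²*q + (A + q)*A = q³ + A*(A + q))
-b(190, G) = -((-6)² + 190³ - 6*190) = -(36 + 6859000 - 1140) = -1*6857896 = -6857896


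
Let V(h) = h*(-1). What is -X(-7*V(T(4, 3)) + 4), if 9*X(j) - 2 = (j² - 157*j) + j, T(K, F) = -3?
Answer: -327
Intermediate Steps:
V(h) = -h
X(j) = 2/9 - 52*j/3 + j²/9 (X(j) = 2/9 + ((j² - 157*j) + j)/9 = 2/9 + (j² - 156*j)/9 = 2/9 + (-52*j/3 + j²/9) = 2/9 - 52*j/3 + j²/9)
-X(-7*V(T(4, 3)) + 4) = -(2/9 - 52*(-(-7)*(-3) + 4)/3 + (-(-7)*(-3) + 4)²/9) = -(2/9 - 52*(-7*3 + 4)/3 + (-7*3 + 4)²/9) = -(2/9 - 52*(-21 + 4)/3 + (-21 + 4)²/9) = -(2/9 - 52/3*(-17) + (⅑)*(-17)²) = -(2/9 + 884/3 + (⅑)*289) = -(2/9 + 884/3 + 289/9) = -1*327 = -327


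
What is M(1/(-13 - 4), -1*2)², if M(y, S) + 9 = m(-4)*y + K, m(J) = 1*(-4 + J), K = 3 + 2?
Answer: 3600/289 ≈ 12.457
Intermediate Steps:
K = 5
m(J) = -4 + J
M(y, S) = -4 - 8*y (M(y, S) = -9 + ((-4 - 4)*y + 5) = -9 + (-8*y + 5) = -9 + (5 - 8*y) = -4 - 8*y)
M(1/(-13 - 4), -1*2)² = (-4 - 8/(-13 - 4))² = (-4 - 8/(-17))² = (-4 - 8*(-1/17))² = (-4 + 8/17)² = (-60/17)² = 3600/289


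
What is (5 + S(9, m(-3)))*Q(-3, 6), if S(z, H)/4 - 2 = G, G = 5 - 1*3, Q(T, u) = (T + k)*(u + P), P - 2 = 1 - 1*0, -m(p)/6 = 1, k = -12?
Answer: -2835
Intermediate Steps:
m(p) = -6 (m(p) = -6*1 = -6)
P = 3 (P = 2 + (1 - 1*0) = 2 + (1 + 0) = 2 + 1 = 3)
Q(T, u) = (-12 + T)*(3 + u) (Q(T, u) = (T - 12)*(u + 3) = (-12 + T)*(3 + u))
G = 2 (G = 5 - 3 = 2)
S(z, H) = 16 (S(z, H) = 8 + 4*2 = 8 + 8 = 16)
(5 + S(9, m(-3)))*Q(-3, 6) = (5 + 16)*(-36 - 12*6 + 3*(-3) - 3*6) = 21*(-36 - 72 - 9 - 18) = 21*(-135) = -2835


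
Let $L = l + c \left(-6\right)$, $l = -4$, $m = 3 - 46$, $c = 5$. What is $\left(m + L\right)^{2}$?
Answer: $5929$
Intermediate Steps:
$m = -43$
$L = -34$ ($L = -4 + 5 \left(-6\right) = -4 - 30 = -34$)
$\left(m + L\right)^{2} = \left(-43 - 34\right)^{2} = \left(-77\right)^{2} = 5929$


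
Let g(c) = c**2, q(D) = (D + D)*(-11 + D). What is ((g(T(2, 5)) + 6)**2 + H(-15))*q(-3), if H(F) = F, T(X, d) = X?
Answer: 7140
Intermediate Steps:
q(D) = 2*D*(-11 + D) (q(D) = (2*D)*(-11 + D) = 2*D*(-11 + D))
((g(T(2, 5)) + 6)**2 + H(-15))*q(-3) = ((2**2 + 6)**2 - 15)*(2*(-3)*(-11 - 3)) = ((4 + 6)**2 - 15)*(2*(-3)*(-14)) = (10**2 - 15)*84 = (100 - 15)*84 = 85*84 = 7140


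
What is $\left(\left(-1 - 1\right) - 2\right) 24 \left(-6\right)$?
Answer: $576$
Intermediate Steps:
$\left(\left(-1 - 1\right) - 2\right) 24 \left(-6\right) = \left(-2 - 2\right) 24 \left(-6\right) = \left(-4\right) 24 \left(-6\right) = \left(-96\right) \left(-6\right) = 576$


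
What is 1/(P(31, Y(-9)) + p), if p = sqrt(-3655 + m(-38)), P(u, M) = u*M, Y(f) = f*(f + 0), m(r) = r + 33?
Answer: 837/2102927 - 2*I*sqrt(915)/6308781 ≈ 0.00039802 - 9.5895e-6*I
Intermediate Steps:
m(r) = 33 + r
Y(f) = f**2 (Y(f) = f*f = f**2)
P(u, M) = M*u
p = 2*I*sqrt(915) (p = sqrt(-3655 + (33 - 38)) = sqrt(-3655 - 5) = sqrt(-3660) = 2*I*sqrt(915) ≈ 60.498*I)
1/(P(31, Y(-9)) + p) = 1/((-9)**2*31 + 2*I*sqrt(915)) = 1/(81*31 + 2*I*sqrt(915)) = 1/(2511 + 2*I*sqrt(915))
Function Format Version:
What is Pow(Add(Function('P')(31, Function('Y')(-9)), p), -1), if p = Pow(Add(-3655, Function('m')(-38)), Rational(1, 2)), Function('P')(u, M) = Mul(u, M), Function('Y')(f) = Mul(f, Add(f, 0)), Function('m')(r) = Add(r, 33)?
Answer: Add(Rational(837, 2102927), Mul(Rational(-2, 6308781), I, Pow(915, Rational(1, 2)))) ≈ Add(0.00039802, Mul(-9.5895e-6, I))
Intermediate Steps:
Function('m')(r) = Add(33, r)
Function('Y')(f) = Pow(f, 2) (Function('Y')(f) = Mul(f, f) = Pow(f, 2))
Function('P')(u, M) = Mul(M, u)
p = Mul(2, I, Pow(915, Rational(1, 2))) (p = Pow(Add(-3655, Add(33, -38)), Rational(1, 2)) = Pow(Add(-3655, -5), Rational(1, 2)) = Pow(-3660, Rational(1, 2)) = Mul(2, I, Pow(915, Rational(1, 2))) ≈ Mul(60.498, I))
Pow(Add(Function('P')(31, Function('Y')(-9)), p), -1) = Pow(Add(Mul(Pow(-9, 2), 31), Mul(2, I, Pow(915, Rational(1, 2)))), -1) = Pow(Add(Mul(81, 31), Mul(2, I, Pow(915, Rational(1, 2)))), -1) = Pow(Add(2511, Mul(2, I, Pow(915, Rational(1, 2)))), -1)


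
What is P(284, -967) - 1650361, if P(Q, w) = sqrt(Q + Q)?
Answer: -1650361 + 2*sqrt(142) ≈ -1.6503e+6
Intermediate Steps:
P(Q, w) = sqrt(2)*sqrt(Q) (P(Q, w) = sqrt(2*Q) = sqrt(2)*sqrt(Q))
P(284, -967) - 1650361 = sqrt(2)*sqrt(284) - 1650361 = sqrt(2)*(2*sqrt(71)) - 1650361 = 2*sqrt(142) - 1650361 = -1650361 + 2*sqrt(142)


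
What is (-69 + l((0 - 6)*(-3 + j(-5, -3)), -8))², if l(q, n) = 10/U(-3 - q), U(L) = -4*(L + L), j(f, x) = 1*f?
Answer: 197993041/41616 ≈ 4757.6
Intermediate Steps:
j(f, x) = f
U(L) = -8*L
l(q, n) = 10/(24 + 8*q) (l(q, n) = 10/((-8*(-3 - q))) = 10/(24 + 8*q))
(-69 + l((0 - 6)*(-3 + j(-5, -3)), -8))² = (-69 + 5/(4*(3 + (0 - 6)*(-3 - 5))))² = (-69 + 5/(4*(3 - 6*(-8))))² = (-69 + 5/(4*(3 + 48)))² = (-69 + (5/4)/51)² = (-69 + (5/4)*(1/51))² = (-69 + 5/204)² = (-14071/204)² = 197993041/41616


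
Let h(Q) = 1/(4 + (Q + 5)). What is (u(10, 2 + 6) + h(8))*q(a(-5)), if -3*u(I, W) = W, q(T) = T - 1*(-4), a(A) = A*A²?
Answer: 16093/51 ≈ 315.55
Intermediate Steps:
a(A) = A³
q(T) = 4 + T (q(T) = T + 4 = 4 + T)
u(I, W) = -W/3
h(Q) = 1/(9 + Q) (h(Q) = 1/(4 + (5 + Q)) = 1/(9 + Q))
(u(10, 2 + 6) + h(8))*q(a(-5)) = (-(2 + 6)/3 + 1/(9 + 8))*(4 + (-5)³) = (-⅓*8 + 1/17)*(4 - 125) = (-8/3 + 1/17)*(-121) = -133/51*(-121) = 16093/51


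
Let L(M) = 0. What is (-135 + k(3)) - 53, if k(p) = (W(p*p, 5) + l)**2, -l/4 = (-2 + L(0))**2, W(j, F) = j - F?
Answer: -44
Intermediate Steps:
l = -16 (l = -4*(-2 + 0)**2 = -4*(-2)**2 = -4*4 = -16)
k(p) = (-21 + p**2)**2 (k(p) = ((p*p - 1*5) - 16)**2 = ((p**2 - 5) - 16)**2 = ((-5 + p**2) - 16)**2 = (-21 + p**2)**2)
(-135 + k(3)) - 53 = (-135 + (21 - 1*3**2)**2) - 53 = (-135 + (21 - 1*9)**2) - 53 = (-135 + (21 - 9)**2) - 53 = (-135 + 12**2) - 53 = (-135 + 144) - 53 = 9 - 53 = -44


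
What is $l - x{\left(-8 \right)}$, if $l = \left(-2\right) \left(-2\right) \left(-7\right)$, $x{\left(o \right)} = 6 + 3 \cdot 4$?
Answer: $-46$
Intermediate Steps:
$x{\left(o \right)} = 18$ ($x{\left(o \right)} = 6 + 12 = 18$)
$l = -28$ ($l = 4 \left(-7\right) = -28$)
$l - x{\left(-8 \right)} = -28 - 18 = -46$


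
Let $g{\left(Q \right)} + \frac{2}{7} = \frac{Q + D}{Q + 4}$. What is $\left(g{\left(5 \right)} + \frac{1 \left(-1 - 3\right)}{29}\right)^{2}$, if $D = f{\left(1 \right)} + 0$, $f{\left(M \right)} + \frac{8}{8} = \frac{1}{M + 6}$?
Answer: $\frac{4489}{3337929} \approx 0.0013448$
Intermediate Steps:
$f{\left(M \right)} = -1 + \frac{1}{6 + M}$ ($f{\left(M \right)} = -1 + \frac{1}{M + 6} = -1 + \frac{1}{6 + M}$)
$D = - \frac{6}{7}$ ($D = \frac{-5 - 1}{6 + 1} + 0 = \frac{-5 - 1}{7} + 0 = \frac{1}{7} \left(-6\right) + 0 = - \frac{6}{7} + 0 = - \frac{6}{7} \approx -0.85714$)
$g{\left(Q \right)} = - \frac{2}{7} + \frac{- \frac{6}{7} + Q}{4 + Q}$ ($g{\left(Q \right)} = - \frac{2}{7} + \frac{Q - \frac{6}{7}}{Q + 4} = - \frac{2}{7} + \frac{- \frac{6}{7} + Q}{4 + Q}$)
$\left(g{\left(5 \right)} + \frac{1 \left(-1 - 3\right)}{29}\right)^{2} = \left(\frac{-14 + 5 \cdot 5}{7 \left(4 + 5\right)} + \frac{1 \left(-1 - 3\right)}{29}\right)^{2} = \left(\frac{-14 + 25}{7 \cdot 9} + 1 \left(-4\right) \frac{1}{29}\right)^{2} = \left(\frac{1}{7} \cdot \frac{1}{9} \cdot 11 - \frac{4}{29}\right)^{2} = \left(\frac{11}{63} - \frac{4}{29}\right)^{2} = \left(\frac{67}{1827}\right)^{2} = \frac{4489}{3337929}$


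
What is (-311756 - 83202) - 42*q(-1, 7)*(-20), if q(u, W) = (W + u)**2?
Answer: -364718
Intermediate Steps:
(-311756 - 83202) - 42*q(-1, 7)*(-20) = (-311756 - 83202) - 42*(7 - 1)**2*(-20) = -394958 - 42*6**2*(-20) = -394958 - 42*36*(-20) = -394958 - 1512*(-20) = -394958 + 30240 = -364718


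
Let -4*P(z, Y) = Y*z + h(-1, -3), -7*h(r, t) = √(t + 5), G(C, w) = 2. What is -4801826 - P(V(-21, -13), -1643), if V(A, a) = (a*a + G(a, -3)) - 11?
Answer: -4867546 - √2/28 ≈ -4.8675e+6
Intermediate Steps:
V(A, a) = -9 + a² (V(A, a) = (a*a + 2) - 11 = (a² + 2) - 11 = (2 + a²) - 11 = -9 + a²)
h(r, t) = -√(5 + t)/7 (h(r, t) = -√(t + 5)/7 = -√(5 + t)/7)
P(z, Y) = √2/28 - Y*z/4 (P(z, Y) = -(Y*z - √(5 - 3)/7)/4 = -(Y*z - √2/7)/4 = -(-√2/7 + Y*z)/4 = √2/28 - Y*z/4)
-4801826 - P(V(-21, -13), -1643) = -4801826 - (√2/28 - ¼*(-1643)*(-9 + (-13)²)) = -4801826 - (√2/28 - ¼*(-1643)*(-9 + 169)) = -4801826 - (√2/28 - ¼*(-1643)*160) = -4801826 - (√2/28 + 65720) = -4801826 - (65720 + √2/28) = -4801826 + (-65720 - √2/28) = -4867546 - √2/28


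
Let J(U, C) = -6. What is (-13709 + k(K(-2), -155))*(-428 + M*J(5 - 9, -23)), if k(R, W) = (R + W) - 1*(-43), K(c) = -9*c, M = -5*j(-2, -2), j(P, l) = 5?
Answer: 3837234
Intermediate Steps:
M = -25 (M = -5*5 = -25)
k(R, W) = 43 + R + W (k(R, W) = (R + W) + 43 = 43 + R + W)
(-13709 + k(K(-2), -155))*(-428 + M*J(5 - 9, -23)) = (-13709 + (43 - 9*(-2) - 155))*(-428 - 25*(-6)) = (-13709 + (43 + 18 - 155))*(-428 + 150) = (-13709 - 94)*(-278) = -13803*(-278) = 3837234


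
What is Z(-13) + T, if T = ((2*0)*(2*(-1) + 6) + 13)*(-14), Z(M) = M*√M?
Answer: -182 - 13*I*√13 ≈ -182.0 - 46.872*I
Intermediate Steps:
Z(M) = M^(3/2)
T = -182 (T = (0*(-2 + 6) + 13)*(-14) = (0*4 + 13)*(-14) = (0 + 13)*(-14) = 13*(-14) = -182)
Z(-13) + T = (-13)^(3/2) - 182 = -13*I*√13 - 182 = -182 - 13*I*√13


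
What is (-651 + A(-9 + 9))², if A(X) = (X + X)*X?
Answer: 423801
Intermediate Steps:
A(X) = 2*X² (A(X) = (2*X)*X = 2*X²)
(-651 + A(-9 + 9))² = (-651 + 2*(-9 + 9)²)² = (-651 + 2*0²)² = (-651 + 2*0)² = (-651 + 0)² = (-651)² = 423801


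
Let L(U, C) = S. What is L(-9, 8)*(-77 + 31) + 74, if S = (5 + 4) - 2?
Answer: -248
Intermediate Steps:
S = 7 (S = 9 - 2 = 7)
L(U, C) = 7
L(-9, 8)*(-77 + 31) + 74 = 7*(-77 + 31) + 74 = 7*(-46) + 74 = -322 + 74 = -248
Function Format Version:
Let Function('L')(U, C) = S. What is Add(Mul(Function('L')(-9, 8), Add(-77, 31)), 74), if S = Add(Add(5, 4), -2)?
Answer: -248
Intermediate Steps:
S = 7 (S = Add(9, -2) = 7)
Function('L')(U, C) = 7
Add(Mul(Function('L')(-9, 8), Add(-77, 31)), 74) = Add(Mul(7, Add(-77, 31)), 74) = Add(Mul(7, -46), 74) = Add(-322, 74) = -248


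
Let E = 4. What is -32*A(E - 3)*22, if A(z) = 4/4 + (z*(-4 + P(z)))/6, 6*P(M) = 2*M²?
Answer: -2464/9 ≈ -273.78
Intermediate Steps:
P(M) = M²/3 (P(M) = (2*M²)/6 = M²/3)
A(z) = 1 + z*(-4 + z²/3)/6 (A(z) = 4/4 + (z*(-4 + z²/3))/6 = 4*(¼) + (z*(-4 + z²/3))*(⅙) = 1 + z*(-4 + z²/3)/6)
-32*A(E - 3)*22 = -32*(1 - 2*(4 - 3)/3 + (4 - 3)³/18)*22 = -32*(1 - ⅔*1 + (1/18)*1³)*22 = -32*(1 - ⅔ + (1/18)*1)*22 = -32*(1 - ⅔ + 1/18)*22 = -32*7/18*22 = -112/9*22 = -2464/9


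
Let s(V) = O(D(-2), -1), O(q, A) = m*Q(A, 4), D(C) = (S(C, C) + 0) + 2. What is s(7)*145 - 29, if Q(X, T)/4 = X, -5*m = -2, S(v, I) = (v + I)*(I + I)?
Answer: -261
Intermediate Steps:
S(v, I) = 2*I*(I + v) (S(v, I) = (I + v)*(2*I) = 2*I*(I + v))
m = ⅖ (m = -⅕*(-2) = ⅖ ≈ 0.40000)
Q(X, T) = 4*X
D(C) = 2 + 4*C² (D(C) = (2*C*(C + C) + 0) + 2 = (2*C*(2*C) + 0) + 2 = (4*C² + 0) + 2 = 4*C² + 2 = 2 + 4*C²)
O(q, A) = 8*A/5 (O(q, A) = 2*(4*A)/5 = 8*A/5)
s(V) = -8/5 (s(V) = (8/5)*(-1) = -8/5)
s(7)*145 - 29 = -8/5*145 - 29 = -232 - 29 = -261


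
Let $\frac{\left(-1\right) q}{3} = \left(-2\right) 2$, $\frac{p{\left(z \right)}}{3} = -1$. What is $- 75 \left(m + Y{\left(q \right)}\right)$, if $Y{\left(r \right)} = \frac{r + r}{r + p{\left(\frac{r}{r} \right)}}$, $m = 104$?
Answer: $-8000$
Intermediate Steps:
$p{\left(z \right)} = -3$ ($p{\left(z \right)} = 3 \left(-1\right) = -3$)
$q = 12$ ($q = - 3 \left(\left(-2\right) 2\right) = \left(-3\right) \left(-4\right) = 12$)
$Y{\left(r \right)} = \frac{2 r}{-3 + r}$ ($Y{\left(r \right)} = \frac{r + r}{r - 3} = \frac{2 r}{-3 + r}$)
$- 75 \left(m + Y{\left(q \right)}\right) = - 75 \left(104 + 2 \cdot 12 \frac{1}{-3 + 12}\right) = - 75 \left(104 + 2 \cdot 12 \cdot \frac{1}{9}\right) = - 75 \left(104 + \frac{8}{3}\right) = \left(-75\right) \frac{320}{3} = -8000$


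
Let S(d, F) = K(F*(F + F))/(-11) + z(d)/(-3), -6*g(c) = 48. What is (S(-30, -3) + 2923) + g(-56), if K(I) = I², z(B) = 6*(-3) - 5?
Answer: 95476/33 ≈ 2893.2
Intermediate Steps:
g(c) = -8 (g(c) = -⅙*48 = -8)
z(B) = -23 (z(B) = -18 - 5 = -23)
S(d, F) = 23/3 - 4*F⁴/11 (S(d, F) = (F*(F + F))²/(-11) - 23/(-3) = (F*(2*F))²*(-1/11) - 23*(-⅓) = (2*F²)²*(-1/11) + 23/3 = (4*F⁴)*(-1/11) + 23/3 = -4*F⁴/11 + 23/3 = 23/3 - 4*F⁴/11)
(S(-30, -3) + 2923) + g(-56) = ((23/3 - 4/11*(-3)⁴) + 2923) - 8 = ((23/3 - 4/11*81) + 2923) - 8 = ((23/3 - 324/11) + 2923) - 8 = (-719/33 + 2923) - 8 = 95740/33 - 8 = 95476/33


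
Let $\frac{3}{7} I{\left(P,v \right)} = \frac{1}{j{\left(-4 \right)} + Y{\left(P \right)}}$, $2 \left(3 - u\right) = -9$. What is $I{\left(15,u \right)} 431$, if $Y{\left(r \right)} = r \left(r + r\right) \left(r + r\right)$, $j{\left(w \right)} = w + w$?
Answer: $\frac{3017}{40476} \approx 0.074538$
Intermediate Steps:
$j{\left(w \right)} = 2 w$
$Y{\left(r \right)} = 4 r^{3}$ ($Y{\left(r \right)} = r 2 r 2 r = r 4 r^{2} = 4 r^{3}$)
$u = \frac{15}{2}$ ($u = 3 - - \frac{9}{2} = 3 + \frac{9}{2} = \frac{15}{2} \approx 7.5$)
$I{\left(P,v \right)} = \frac{7}{3 \left(-8 + 4 P^{3}\right)}$ ($I{\left(P,v \right)} = \frac{7}{3 \left(2 \left(-4\right) + 4 P^{3}\right)} = \frac{7}{3 \left(-8 + 4 P^{3}\right)}$)
$I{\left(15,u \right)} 431 = \frac{7}{12 \left(-2 + 15^{3}\right)} 431 = \frac{7}{12 \left(-2 + 3375\right)} 431 = \frac{7}{12 \cdot 3373} \cdot 431 = \frac{7}{12} \cdot \frac{1}{3373} \cdot 431 = \frac{7}{40476} \cdot 431 = \frac{3017}{40476}$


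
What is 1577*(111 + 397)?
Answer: 801116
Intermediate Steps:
1577*(111 + 397) = 1577*508 = 801116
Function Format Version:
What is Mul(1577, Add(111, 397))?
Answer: 801116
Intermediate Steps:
Mul(1577, Add(111, 397)) = Mul(1577, 508) = 801116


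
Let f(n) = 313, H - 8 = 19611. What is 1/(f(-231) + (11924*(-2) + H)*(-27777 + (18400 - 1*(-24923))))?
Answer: -1/65743721 ≈ -1.5211e-8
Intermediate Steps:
H = 19619 (H = 8 + 19611 = 19619)
1/(f(-231) + (11924*(-2) + H)*(-27777 + (18400 - 1*(-24923)))) = 1/(313 + (11924*(-2) + 19619)*(-27777 + (18400 - 1*(-24923)))) = 1/(313 + (-23848 + 19619)*(-27777 + (18400 + 24923))) = 1/(313 - 4229*(-27777 + 43323)) = 1/(313 - 4229*15546) = 1/(313 - 65744034) = 1/(-65743721) = -1/65743721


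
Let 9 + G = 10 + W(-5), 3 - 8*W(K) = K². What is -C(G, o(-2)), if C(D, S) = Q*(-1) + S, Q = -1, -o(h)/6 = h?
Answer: -13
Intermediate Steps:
o(h) = -6*h
W(K) = 3/8 - K²/8
G = -7/4 (G = -9 + (10 + (3/8 - ⅛*(-5)²)) = -9 + (10 + (3/8 - ⅛*25)) = -9 + (10 + (3/8 - 25/8)) = -9 + (10 - 11/4) = -9 + 29/4 = -7/4 ≈ -1.7500)
C(D, S) = 1 + S (C(D, S) = -1*(-1) + S = 1 + S)
-C(G, o(-2)) = -(1 - 6*(-2)) = -(1 + 12) = -1*13 = -13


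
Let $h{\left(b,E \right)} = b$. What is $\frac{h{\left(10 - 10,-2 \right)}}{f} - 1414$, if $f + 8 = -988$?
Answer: $-1414$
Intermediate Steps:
$f = -996$ ($f = -8 - 988 = -996$)
$\frac{h{\left(10 - 10,-2 \right)}}{f} - 1414 = \frac{10 - 10}{-996} - 1414 = - \frac{10 - 10}{996} - 1414 = \left(- \frac{1}{996}\right) 0 - 1414 = 0 - 1414 = -1414$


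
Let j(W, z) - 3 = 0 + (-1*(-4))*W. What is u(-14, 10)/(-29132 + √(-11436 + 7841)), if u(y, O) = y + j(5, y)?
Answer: -262188/848677019 - 9*I*√3595/848677019 ≈ -0.00030894 - 6.3584e-7*I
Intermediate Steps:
j(W, z) = 3 + 4*W (j(W, z) = 3 + (0 + (-1*(-4))*W) = 3 + (0 + 4*W) = 3 + 4*W)
u(y, O) = 23 + y (u(y, O) = y + (3 + 4*5) = y + (3 + 20) = y + 23 = 23 + y)
u(-14, 10)/(-29132 + √(-11436 + 7841)) = (23 - 14)/(-29132 + √(-11436 + 7841)) = 9/(-29132 + √(-3595)) = 9/(-29132 + I*√3595)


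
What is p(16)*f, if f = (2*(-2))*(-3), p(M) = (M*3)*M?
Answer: 9216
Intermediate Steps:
p(M) = 3*M² (p(M) = (3*M)*M = 3*M²)
f = 12 (f = -4*(-3) = 12)
p(16)*f = (3*16²)*12 = (3*256)*12 = 768*12 = 9216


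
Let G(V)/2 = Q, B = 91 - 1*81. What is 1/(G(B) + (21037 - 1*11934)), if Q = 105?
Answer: 1/9313 ≈ 0.00010738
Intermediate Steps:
B = 10 (B = 91 - 81 = 10)
G(V) = 210 (G(V) = 2*105 = 210)
1/(G(B) + (21037 - 1*11934)) = 1/(210 + (21037 - 1*11934)) = 1/(210 + (21037 - 11934)) = 1/(210 + 9103) = 1/9313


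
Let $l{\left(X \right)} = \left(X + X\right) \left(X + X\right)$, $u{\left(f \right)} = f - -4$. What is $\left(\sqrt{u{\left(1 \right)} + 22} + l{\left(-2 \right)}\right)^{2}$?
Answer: $283 + 96 \sqrt{3} \approx 449.28$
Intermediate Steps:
$u{\left(f \right)} = 4 + f$ ($u{\left(f \right)} = f + 4 = 4 + f$)
$l{\left(X \right)} = 4 X^{2}$ ($l{\left(X \right)} = 2 X 2 X = 4 X^{2}$)
$\left(\sqrt{u{\left(1 \right)} + 22} + l{\left(-2 \right)}\right)^{2} = \left(\sqrt{\left(4 + 1\right) + 22} + 4 \left(-2\right)^{2}\right)^{2} = \left(\sqrt{5 + 22} + 4 \cdot 4\right)^{2} = \left(\sqrt{27} + 16\right)^{2} = \left(3 \sqrt{3} + 16\right)^{2} = \left(16 + 3 \sqrt{3}\right)^{2}$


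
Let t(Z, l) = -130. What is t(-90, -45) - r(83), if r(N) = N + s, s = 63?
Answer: -276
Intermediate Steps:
r(N) = 63 + N (r(N) = N + 63 = 63 + N)
t(-90, -45) - r(83) = -130 - (63 + 83) = -130 - 1*146 = -130 - 146 = -276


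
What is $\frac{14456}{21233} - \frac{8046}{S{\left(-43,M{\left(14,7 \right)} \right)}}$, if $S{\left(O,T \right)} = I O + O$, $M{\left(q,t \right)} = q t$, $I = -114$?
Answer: $- \frac{100599014}{103171147} \approx -0.97507$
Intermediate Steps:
$S{\left(O,T \right)} = - 113 O$ ($S{\left(O,T \right)} = - 114 O + O = - 113 O$)
$\frac{14456}{21233} - \frac{8046}{S{\left(-43,M{\left(14,7 \right)} \right)}} = \frac{14456}{21233} - \frac{8046}{\left(-113\right) \left(-43\right)} = 14456 \cdot \frac{1}{21233} - \frac{8046}{4859} = \frac{14456}{21233} - \frac{8046}{4859} = - \frac{100599014}{103171147}$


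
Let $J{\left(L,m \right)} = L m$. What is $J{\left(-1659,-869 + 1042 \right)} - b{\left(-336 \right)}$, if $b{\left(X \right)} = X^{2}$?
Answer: $-399903$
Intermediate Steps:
$J{\left(-1659,-869 + 1042 \right)} - b{\left(-336 \right)} = - 1659 \left(-869 + 1042\right) - \left(-336\right)^{2} = \left(-1659\right) 173 - 112896 = -287007 - 112896 = -399903$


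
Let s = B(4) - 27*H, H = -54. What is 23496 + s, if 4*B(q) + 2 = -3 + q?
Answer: 99815/4 ≈ 24954.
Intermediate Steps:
B(q) = -5/4 + q/4 (B(q) = -1/2 + (-3 + q)/4 = -1/2 + (-3/4 + q/4) = -5/4 + q/4)
s = 5831/4 (s = (-5/4 + (1/4)*4) - 27*(-54) = (-5/4 + 1) + 1458 = -1/4 + 1458 = 5831/4 ≈ 1457.8)
23496 + s = 23496 + 5831/4 = 99815/4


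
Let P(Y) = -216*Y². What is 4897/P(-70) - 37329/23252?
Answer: -9905719661/6152479200 ≈ -1.6100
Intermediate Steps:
4897/P(-70) - 37329/23252 = 4897/((-216*(-70)²)) - 37329/23252 = 4897/((-216*4900)) - 37329*1/23252 = 4897/(-1058400) - 37329/23252 = 4897*(-1/1058400) - 37329/23252 = -4897/1058400 - 37329/23252 = -9905719661/6152479200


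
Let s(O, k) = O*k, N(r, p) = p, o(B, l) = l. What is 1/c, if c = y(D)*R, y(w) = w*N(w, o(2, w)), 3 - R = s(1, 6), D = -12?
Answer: -1/432 ≈ -0.0023148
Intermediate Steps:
R = -3 (R = 3 - 6 = -3)
y(w) = w**2 (y(w) = w*w = w**2)
c = -432 (c = (-12)**2*(-3) = 144*(-3) = -432)
1/c = 1/(-432) = -1/432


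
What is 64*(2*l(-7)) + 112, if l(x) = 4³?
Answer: 8304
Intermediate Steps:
l(x) = 64
64*(2*l(-7)) + 112 = 64*(2*64) + 112 = 64*128 + 112 = 8192 + 112 = 8304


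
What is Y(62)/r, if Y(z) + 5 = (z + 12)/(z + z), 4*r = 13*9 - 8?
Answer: -546/3379 ≈ -0.16159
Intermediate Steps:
r = 109/4 (r = (13*9 - 8)/4 = (117 - 8)/4 = (¼)*109 = 109/4 ≈ 27.250)
Y(z) = -5 + (12 + z)/(2*z) (Y(z) = -5 + (z + 12)/(z + z) = -5 + (12 + z)/((2*z)) = -5 + (12 + z)*(1/(2*z)) = -5 + (12 + z)/(2*z))
Y(62)/r = (-9/2 + 6/62)/(109/4) = (-9/2 + 6*(1/62))*(4/109) = (-9/2 + 3/31)*(4/109) = -273/62*4/109 = -546/3379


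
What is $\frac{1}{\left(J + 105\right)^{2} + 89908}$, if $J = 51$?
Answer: $\frac{1}{114244} \approx 8.7532 \cdot 10^{-6}$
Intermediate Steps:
$\frac{1}{\left(J + 105\right)^{2} + 89908} = \frac{1}{\left(51 + 105\right)^{2} + 89908} = \frac{1}{156^{2} + 89908} = \frac{1}{24336 + 89908} = \frac{1}{114244}$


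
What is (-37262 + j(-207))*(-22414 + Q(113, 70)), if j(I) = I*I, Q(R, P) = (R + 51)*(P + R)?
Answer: 42450026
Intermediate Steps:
Q(R, P) = (51 + R)*(P + R)
j(I) = I²
(-37262 + j(-207))*(-22414 + Q(113, 70)) = (-37262 + (-207)²)*(-22414 + (113² + 51*70 + 51*113 + 70*113)) = (-37262 + 42849)*(-22414 + (12769 + 3570 + 5763 + 7910)) = 5587*(-22414 + 30012) = 5587*7598 = 42450026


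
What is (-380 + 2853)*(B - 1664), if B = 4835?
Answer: 7841883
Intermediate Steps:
(-380 + 2853)*(B - 1664) = (-380 + 2853)*(4835 - 1664) = 2473*3171 = 7841883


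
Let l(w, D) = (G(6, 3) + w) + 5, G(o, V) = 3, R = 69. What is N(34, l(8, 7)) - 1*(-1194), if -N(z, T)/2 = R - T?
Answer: 1088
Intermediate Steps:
l(w, D) = 8 + w (l(w, D) = (3 + w) + 5 = 8 + w)
N(z, T) = -138 + 2*T (N(z, T) = -2*(69 - T) = -138 + 2*T)
N(34, l(8, 7)) - 1*(-1194) = (-138 + 2*(8 + 8)) - 1*(-1194) = (-138 + 2*16) + 1194 = (-138 + 32) + 1194 = -106 + 1194 = 1088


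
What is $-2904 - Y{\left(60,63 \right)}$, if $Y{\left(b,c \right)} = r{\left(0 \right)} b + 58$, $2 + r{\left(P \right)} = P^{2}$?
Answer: $-2842$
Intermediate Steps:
$r{\left(P \right)} = -2 + P^{2}$
$Y{\left(b,c \right)} = 58 - 2 b$ ($Y{\left(b,c \right)} = \left(-2 + 0^{2}\right) b + 58 = \left(-2 + 0\right) b + 58 = - 2 b + 58 = 58 - 2 b$)
$-2904 - Y{\left(60,63 \right)} = -2904 - \left(58 - 120\right) = -2904 - -62 = -2904 + 62 = -2842$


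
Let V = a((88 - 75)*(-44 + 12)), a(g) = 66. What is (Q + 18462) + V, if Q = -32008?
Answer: -13480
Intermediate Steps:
V = 66
(Q + 18462) + V = (-32008 + 18462) + 66 = -13546 + 66 = -13480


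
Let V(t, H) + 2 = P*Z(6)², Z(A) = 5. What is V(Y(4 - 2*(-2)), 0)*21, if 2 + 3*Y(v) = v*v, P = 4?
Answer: 2058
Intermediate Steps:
Y(v) = -⅔ + v²/3 (Y(v) = -⅔ + (v*v)/3 = -⅔ + v²/3)
V(t, H) = 98 (V(t, H) = -2 + 4*5² = -2 + 4*25 = -2 + 100 = 98)
V(Y(4 - 2*(-2)), 0)*21 = 98*21 = 2058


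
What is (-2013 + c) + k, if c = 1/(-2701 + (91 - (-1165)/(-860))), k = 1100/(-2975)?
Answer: -107613036891/53449207 ≈ -2013.4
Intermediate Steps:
k = -44/119 (k = 1100*(-1/2975) = -44/119 ≈ -0.36975)
c = -172/449153 (c = 1/(-2701 + (91 - (-1165)*(-1)/860)) = 1/(-2701 + (91 - 1*233/172)) = 1/(-2701 + (91 - 233/172)) = 1/(-2701 + 15419/172) = 1/(-449153/172) = -172/449153 ≈ -0.00038294)
(-2013 + c) + k = (-2013 - 172/449153) - 44/119 = -904145161/449153 - 44/119 = -107613036891/53449207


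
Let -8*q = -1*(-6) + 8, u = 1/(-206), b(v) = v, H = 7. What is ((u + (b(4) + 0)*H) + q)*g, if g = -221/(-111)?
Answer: 2389673/45732 ≈ 52.254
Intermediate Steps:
u = -1/206 ≈ -0.0048544
g = 221/111 (g = -221*(-1/111) = 221/111 ≈ 1.9910)
q = -7/4 (q = -(-1*(-6) + 8)/8 = -(6 + 8)/8 = -1/8*14 = -7/4 ≈ -1.7500)
((u + (b(4) + 0)*H) + q)*g = ((-1/206 + (4 + 0)*7) - 7/4)*(221/111) = ((-1/206 + 4*7) - 7/4)*(221/111) = ((-1/206 + 28) - 7/4)*(221/111) = (5767/206 - 7/4)*(221/111) = (10813/412)*(221/111) = 2389673/45732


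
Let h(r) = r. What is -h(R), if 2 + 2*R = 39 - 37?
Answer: 0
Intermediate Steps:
R = 0 (R = -1 + (39 - 37)/2 = -1 + (½)*2 = -1 + 1 = 0)
-h(R) = -1*0 = 0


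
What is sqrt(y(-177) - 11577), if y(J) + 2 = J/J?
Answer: I*sqrt(11578) ≈ 107.6*I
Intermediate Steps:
y(J) = -1 (y(J) = -2 + J/J = -2 + 1 = -1)
sqrt(y(-177) - 11577) = sqrt(-1 - 11577) = sqrt(-11578) = I*sqrt(11578)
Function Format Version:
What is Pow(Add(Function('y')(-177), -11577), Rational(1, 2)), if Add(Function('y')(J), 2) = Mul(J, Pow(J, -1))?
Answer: Mul(I, Pow(11578, Rational(1, 2))) ≈ Mul(107.60, I)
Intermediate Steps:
Function('y')(J) = -1 (Function('y')(J) = Add(-2, Mul(J, Pow(J, -1))) = Add(-2, 1) = -1)
Pow(Add(Function('y')(-177), -11577), Rational(1, 2)) = Pow(Add(-1, -11577), Rational(1, 2)) = Pow(-11578, Rational(1, 2)) = Mul(I, Pow(11578, Rational(1, 2)))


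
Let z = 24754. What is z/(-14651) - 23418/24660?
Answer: -52973931/20071870 ≈ -2.6392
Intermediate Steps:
z/(-14651) - 23418/24660 = 24754/(-14651) - 23418/24660 = 24754*(-1/14651) - 23418*1/24660 = -24754/14651 - 1301/1370 = -52973931/20071870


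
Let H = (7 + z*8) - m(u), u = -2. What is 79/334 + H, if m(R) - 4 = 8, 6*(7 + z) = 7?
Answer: -51533/1002 ≈ -51.430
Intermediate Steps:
z = -35/6 (z = -7 + (⅙)*7 = -7 + 7/6 = -35/6 ≈ -5.8333)
m(R) = 12 (m(R) = 4 + 8 = 12)
H = -155/3 (H = (7 - 35/6*8) - 1*12 = (7 - 140/3) - 12 = -119/3 - 12 = -155/3 ≈ -51.667)
79/334 + H = 79/334 - 155/3 = -51533/1002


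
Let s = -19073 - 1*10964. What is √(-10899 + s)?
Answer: 2*I*√10234 ≈ 202.33*I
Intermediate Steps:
s = -30037 (s = -19073 - 10964 = -30037)
√(-10899 + s) = √(-10899 - 30037) = √(-40936) = 2*I*√10234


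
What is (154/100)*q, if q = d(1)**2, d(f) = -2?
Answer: 154/25 ≈ 6.1600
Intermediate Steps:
q = 4 (q = (-2)**2 = 4)
(154/100)*q = (154/100)*4 = (154*(1/100))*4 = (77/50)*4 = 154/25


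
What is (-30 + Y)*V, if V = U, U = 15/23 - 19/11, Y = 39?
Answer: -2448/253 ≈ -9.6759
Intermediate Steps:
U = -272/253 (U = 15*(1/23) - 19*1/11 = 15/23 - 19/11 = -272/253 ≈ -1.0751)
V = -272/253 ≈ -1.0751
(-30 + Y)*V = (-30 + 39)*(-272/253) = 9*(-272/253) = -2448/253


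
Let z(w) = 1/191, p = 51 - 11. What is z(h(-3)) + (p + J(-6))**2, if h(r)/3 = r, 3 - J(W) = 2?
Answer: 321072/191 ≈ 1681.0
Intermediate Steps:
J(W) = 1 (J(W) = 3 - 1*2 = 3 - 2 = 1)
h(r) = 3*r
p = 40
z(w) = 1/191
z(h(-3)) + (p + J(-6))**2 = 1/191 + (40 + 1)**2 = 1/191 + 41**2 = 1/191 + 1681 = 321072/191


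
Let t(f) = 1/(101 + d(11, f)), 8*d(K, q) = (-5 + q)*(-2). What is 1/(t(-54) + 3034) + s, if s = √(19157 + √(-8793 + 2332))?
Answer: 463/1404746 + √(19157 + I*√6461) ≈ 138.41 + 0.29037*I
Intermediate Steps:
d(K, q) = 5/4 - q/4 (d(K, q) = ((-5 + q)*(-2))/8 = (10 - 2*q)/8 = 5/4 - q/4)
t(f) = 1/(409/4 - f/4) (t(f) = 1/(101 + (5/4 - f/4)) = 1/(409/4 - f/4))
s = √(19157 + I*√6461) (s = √(19157 + √(-6461)) = √(19157 + I*√6461) ≈ 138.41 + 0.2904*I)
1/(t(-54) + 3034) + s = 1/(-4/(-409 - 54) + 3034) + √(19157 + I*√6461) = 1/(-4/(-463) + 3034) + √(19157 + I*√6461) = 1/(-4*(-1/463) + 3034) + √(19157 + I*√6461) = 1/(4/463 + 3034) + √(19157 + I*√6461) = 1/(1404746/463) + √(19157 + I*√6461) = 463/1404746 + √(19157 + I*√6461)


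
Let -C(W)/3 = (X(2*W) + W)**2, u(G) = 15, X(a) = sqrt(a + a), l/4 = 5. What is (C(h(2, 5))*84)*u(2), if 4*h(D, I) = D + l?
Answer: -197505 - 41580*sqrt(22) ≈ -3.9253e+5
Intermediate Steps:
l = 20 (l = 4*5 = 20)
X(a) = sqrt(2)*sqrt(a) (X(a) = sqrt(2*a) = sqrt(2)*sqrt(a))
h(D, I) = 5 + D/4 (h(D, I) = (D + 20)/4 = (20 + D)/4 = 5 + D/4)
C(W) = -3*(W + 2*sqrt(W))**2 (C(W) = -3*(sqrt(2)*sqrt(2*W) + W)**2 = -3*(sqrt(2)*(sqrt(2)*sqrt(W)) + W)**2 = -3*(2*sqrt(W) + W)**2 = -3*(W + 2*sqrt(W))**2)
(C(h(2, 5))*84)*u(2) = (-3*((5 + (1/4)*2) + 2*sqrt(5 + (1/4)*2))**2*84)*15 = (-3*((5 + 1/2) + 2*sqrt(5 + 1/2))**2*84)*15 = (-3*(11/2 + 2*sqrt(11/2))**2*84)*15 = (-3*(11/2 + 2*(sqrt(22)/2))**2*84)*15 = (-3*(11/2 + sqrt(22))**2*84)*15 = -252*(11/2 + sqrt(22))**2*15 = -3780*(11/2 + sqrt(22))**2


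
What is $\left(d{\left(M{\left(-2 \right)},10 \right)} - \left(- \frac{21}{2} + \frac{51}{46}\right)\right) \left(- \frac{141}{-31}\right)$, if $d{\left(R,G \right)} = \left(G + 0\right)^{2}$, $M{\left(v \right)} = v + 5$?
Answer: $\frac{354756}{713} \approx 497.55$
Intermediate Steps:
$M{\left(v \right)} = 5 + v$
$d{\left(R,G \right)} = G^{2}$
$\left(d{\left(M{\left(-2 \right)},10 \right)} - \left(- \frac{21}{2} + \frac{51}{46}\right)\right) \left(- \frac{141}{-31}\right) = \left(10^{2} - \left(- \frac{21}{2} + \frac{51}{46}\right)\right) \left(- \frac{141}{-31}\right) = \left(100 - - \frac{216}{23}\right) \left(\left(-141\right) \left(- \frac{1}{31}\right)\right) = \left(100 + \left(\frac{21}{2} - \frac{51}{46}\right)\right) \frac{141}{31} = \left(100 + \frac{216}{23}\right) \frac{141}{31} = \frac{2516}{23} \cdot \frac{141}{31} = \frac{354756}{713}$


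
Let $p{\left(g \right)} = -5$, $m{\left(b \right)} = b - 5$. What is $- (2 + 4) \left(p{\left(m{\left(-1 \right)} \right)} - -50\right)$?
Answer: $-270$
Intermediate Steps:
$m{\left(b \right)} = -5 + b$
$- (2 + 4) \left(p{\left(m{\left(-1 \right)} \right)} - -50\right) = - (2 + 4) \left(-5 - -50\right) = \left(-1\right) 6 \left(-5 + 50\right) = \left(-6\right) 45 = -270$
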